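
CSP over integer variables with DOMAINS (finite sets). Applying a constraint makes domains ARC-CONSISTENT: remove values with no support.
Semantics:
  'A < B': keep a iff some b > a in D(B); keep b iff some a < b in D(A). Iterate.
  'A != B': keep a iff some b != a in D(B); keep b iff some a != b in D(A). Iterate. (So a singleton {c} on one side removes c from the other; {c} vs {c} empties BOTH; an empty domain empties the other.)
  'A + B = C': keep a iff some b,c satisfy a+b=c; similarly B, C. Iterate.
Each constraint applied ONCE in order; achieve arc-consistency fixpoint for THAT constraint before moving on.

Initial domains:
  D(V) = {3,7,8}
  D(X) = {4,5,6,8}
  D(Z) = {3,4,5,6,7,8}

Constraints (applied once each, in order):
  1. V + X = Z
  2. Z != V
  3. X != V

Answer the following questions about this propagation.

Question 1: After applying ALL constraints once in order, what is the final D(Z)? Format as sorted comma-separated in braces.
Answer: {7,8}

Derivation:
Constraint 1 (V + X = Z) on D(V)={3,7,8} D(X)={4,5,6,8} D(Z)={3,4,5,6,7,8}: V {3,7,8}->{3}; X {4,5,6,8}->{4,5}; Z {3,4,5,6,7,8}->{7,8}
Constraint 2 (Z != V) on D(Z)={7,8} D(V)={3}: no change
Constraint 3 (X != V) on D(X)={4,5} D(V)={3}: no change
So after all 3 constraints: D(Z) = {7,8}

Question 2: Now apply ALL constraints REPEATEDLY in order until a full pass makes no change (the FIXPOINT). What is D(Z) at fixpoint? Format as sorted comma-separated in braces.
Answer: {7,8}

Derivation:
pass 0 (initial): D(Z)={3,4,5,6,7,8}
pass 1: V {3,7,8}->{3}; X {4,5,6,8}->{4,5}; Z {3,4,5,6,7,8}->{7,8}
pass 2: no change
Fixpoint after 2 passes: D(Z) = {7,8}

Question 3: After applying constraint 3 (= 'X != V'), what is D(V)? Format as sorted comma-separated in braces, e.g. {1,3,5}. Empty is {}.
Constraint 1 (V + X = Z) on D(V)={3,7,8} D(X)={4,5,6,8} D(Z)={3,4,5,6,7,8}: V {3,7,8}->{3}; X {4,5,6,8}->{4,5}; Z {3,4,5,6,7,8}->{7,8}
Constraint 2 (Z != V) on D(Z)={7,8} D(V)={3}: no change
Constraint 3 (X != V) on D(X)={4,5} D(V)={3}: no change
So after constraint 3: D(V) = {3}

Answer: {3}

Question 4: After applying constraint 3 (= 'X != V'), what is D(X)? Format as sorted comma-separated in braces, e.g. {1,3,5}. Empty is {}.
Constraint 1 (V + X = Z) on D(V)={3,7,8} D(X)={4,5,6,8} D(Z)={3,4,5,6,7,8}: V {3,7,8}->{3}; X {4,5,6,8}->{4,5}; Z {3,4,5,6,7,8}->{7,8}
Constraint 2 (Z != V) on D(Z)={7,8} D(V)={3}: no change
Constraint 3 (X != V) on D(X)={4,5} D(V)={3}: no change
So after constraint 3: D(X) = {4,5}

Answer: {4,5}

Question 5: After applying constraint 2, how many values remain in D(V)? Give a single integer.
Constraint 1 (V + X = Z) on D(V)={3,7,8} D(X)={4,5,6,8} D(Z)={3,4,5,6,7,8}: V {3,7,8}->{3}; X {4,5,6,8}->{4,5}; Z {3,4,5,6,7,8}->{7,8}
Constraint 2 (Z != V) on D(Z)={7,8} D(V)={3}: no change
So after constraint 2: D(V)={3}, size = 1

Answer: 1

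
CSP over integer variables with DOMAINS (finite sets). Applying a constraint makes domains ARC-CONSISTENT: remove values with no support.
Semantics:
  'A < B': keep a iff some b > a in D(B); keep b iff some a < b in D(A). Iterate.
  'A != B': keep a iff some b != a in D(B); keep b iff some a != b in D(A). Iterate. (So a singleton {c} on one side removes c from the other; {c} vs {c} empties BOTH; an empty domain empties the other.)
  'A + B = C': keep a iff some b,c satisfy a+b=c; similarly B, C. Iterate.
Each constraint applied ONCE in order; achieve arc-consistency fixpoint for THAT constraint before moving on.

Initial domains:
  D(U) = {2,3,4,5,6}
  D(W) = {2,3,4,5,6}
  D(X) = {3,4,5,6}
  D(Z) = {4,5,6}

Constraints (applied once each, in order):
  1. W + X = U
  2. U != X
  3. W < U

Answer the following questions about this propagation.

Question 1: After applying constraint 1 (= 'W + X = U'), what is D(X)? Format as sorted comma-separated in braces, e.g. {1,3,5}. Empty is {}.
Answer: {3,4}

Derivation:
Constraint 1 (W + X = U) on D(W)={2,3,4,5,6} D(X)={3,4,5,6} D(U)={2,3,4,5,6}: W {2,3,4,5,6}->{2,3}; X {3,4,5,6}->{3,4}; U {2,3,4,5,6}->{5,6}
So after constraint 1: D(X) = {3,4}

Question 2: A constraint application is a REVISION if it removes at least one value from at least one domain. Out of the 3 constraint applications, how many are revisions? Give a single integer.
Constraint 1 (W + X = U) on D(W)={2,3,4,5,6} D(X)={3,4,5,6} D(U)={2,3,4,5,6}: W {2,3,4,5,6}->{2,3}; X {3,4,5,6}->{3,4}; U {2,3,4,5,6}->{5,6} => REVISION
Constraint 2 (U != X) on D(U)={5,6} D(X)={3,4}: no change => not a revision
Constraint 3 (W < U) on D(W)={2,3} D(U)={5,6}: no change => not a revision
Total revisions = 1

Answer: 1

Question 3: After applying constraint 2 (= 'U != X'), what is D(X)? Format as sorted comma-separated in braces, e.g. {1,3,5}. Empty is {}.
Answer: {3,4}

Derivation:
Constraint 1 (W + X = U) on D(W)={2,3,4,5,6} D(X)={3,4,5,6} D(U)={2,3,4,5,6}: W {2,3,4,5,6}->{2,3}; X {3,4,5,6}->{3,4}; U {2,3,4,5,6}->{5,6}
Constraint 2 (U != X) on D(U)={5,6} D(X)={3,4}: no change
So after constraint 2: D(X) = {3,4}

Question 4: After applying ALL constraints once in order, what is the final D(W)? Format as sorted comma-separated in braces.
Answer: {2,3}

Derivation:
Constraint 1 (W + X = U) on D(W)={2,3,4,5,6} D(X)={3,4,5,6} D(U)={2,3,4,5,6}: W {2,3,4,5,6}->{2,3}; X {3,4,5,6}->{3,4}; U {2,3,4,5,6}->{5,6}
Constraint 2 (U != X) on D(U)={5,6} D(X)={3,4}: no change
Constraint 3 (W < U) on D(W)={2,3} D(U)={5,6}: no change
So after all 3 constraints: D(W) = {2,3}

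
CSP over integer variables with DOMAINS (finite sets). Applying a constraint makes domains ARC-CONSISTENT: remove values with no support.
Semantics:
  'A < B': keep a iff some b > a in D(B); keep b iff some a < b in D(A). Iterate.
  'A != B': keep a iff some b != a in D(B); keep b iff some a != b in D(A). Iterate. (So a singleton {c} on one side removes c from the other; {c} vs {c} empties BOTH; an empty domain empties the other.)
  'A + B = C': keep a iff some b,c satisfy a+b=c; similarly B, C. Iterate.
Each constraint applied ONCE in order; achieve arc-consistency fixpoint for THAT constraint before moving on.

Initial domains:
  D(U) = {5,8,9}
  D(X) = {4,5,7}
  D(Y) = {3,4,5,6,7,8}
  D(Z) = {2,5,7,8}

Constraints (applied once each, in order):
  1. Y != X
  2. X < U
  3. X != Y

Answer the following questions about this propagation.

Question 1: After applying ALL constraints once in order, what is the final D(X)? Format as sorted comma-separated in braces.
Answer: {4,5,7}

Derivation:
Constraint 1 (Y != X) on D(Y)={3,4,5,6,7,8} D(X)={4,5,7}: no change
Constraint 2 (X < U) on D(X)={4,5,7} D(U)={5,8,9}: no change
Constraint 3 (X != Y) on D(X)={4,5,7} D(Y)={3,4,5,6,7,8}: no change
So after all 3 constraints: D(X) = {4,5,7}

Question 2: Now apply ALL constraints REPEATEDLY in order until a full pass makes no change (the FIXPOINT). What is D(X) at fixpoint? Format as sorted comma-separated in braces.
pass 0 (initial): D(X)={4,5,7}
pass 1: no change
Fixpoint after 1 passes: D(X) = {4,5,7}

Answer: {4,5,7}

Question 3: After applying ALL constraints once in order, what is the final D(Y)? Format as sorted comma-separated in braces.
Answer: {3,4,5,6,7,8}

Derivation:
Constraint 1 (Y != X) on D(Y)={3,4,5,6,7,8} D(X)={4,5,7}: no change
Constraint 2 (X < U) on D(X)={4,5,7} D(U)={5,8,9}: no change
Constraint 3 (X != Y) on D(X)={4,5,7} D(Y)={3,4,5,6,7,8}: no change
So after all 3 constraints: D(Y) = {3,4,5,6,7,8}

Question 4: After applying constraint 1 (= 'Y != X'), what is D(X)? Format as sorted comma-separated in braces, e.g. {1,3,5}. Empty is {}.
Answer: {4,5,7}

Derivation:
Constraint 1 (Y != X) on D(Y)={3,4,5,6,7,8} D(X)={4,5,7}: no change
So after constraint 1: D(X) = {4,5,7}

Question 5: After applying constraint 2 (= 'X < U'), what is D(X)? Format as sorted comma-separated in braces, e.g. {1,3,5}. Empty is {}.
Constraint 1 (Y != X) on D(Y)={3,4,5,6,7,8} D(X)={4,5,7}: no change
Constraint 2 (X < U) on D(X)={4,5,7} D(U)={5,8,9}: no change
So after constraint 2: D(X) = {4,5,7}

Answer: {4,5,7}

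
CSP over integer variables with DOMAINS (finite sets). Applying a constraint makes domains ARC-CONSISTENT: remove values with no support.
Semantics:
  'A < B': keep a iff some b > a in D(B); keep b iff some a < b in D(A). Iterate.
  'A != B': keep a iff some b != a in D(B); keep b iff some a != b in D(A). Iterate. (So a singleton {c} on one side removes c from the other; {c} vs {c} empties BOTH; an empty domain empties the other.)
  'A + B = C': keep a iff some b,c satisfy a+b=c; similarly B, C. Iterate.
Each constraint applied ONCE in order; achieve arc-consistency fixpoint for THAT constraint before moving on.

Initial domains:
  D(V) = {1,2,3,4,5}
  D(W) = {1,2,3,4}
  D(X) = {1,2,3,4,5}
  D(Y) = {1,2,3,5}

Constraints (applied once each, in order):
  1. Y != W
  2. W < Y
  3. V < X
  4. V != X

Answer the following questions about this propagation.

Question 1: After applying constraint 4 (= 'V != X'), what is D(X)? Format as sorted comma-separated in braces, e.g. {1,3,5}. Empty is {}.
Answer: {2,3,4,5}

Derivation:
Constraint 1 (Y != W) on D(Y)={1,2,3,5} D(W)={1,2,3,4}: no change
Constraint 2 (W < Y) on D(W)={1,2,3,4} D(Y)={1,2,3,5}: Y {1,2,3,5}->{2,3,5}
Constraint 3 (V < X) on D(V)={1,2,3,4,5} D(X)={1,2,3,4,5}: V {1,2,3,4,5}->{1,2,3,4}; X {1,2,3,4,5}->{2,3,4,5}
Constraint 4 (V != X) on D(V)={1,2,3,4} D(X)={2,3,4,5}: no change
So after constraint 4: D(X) = {2,3,4,5}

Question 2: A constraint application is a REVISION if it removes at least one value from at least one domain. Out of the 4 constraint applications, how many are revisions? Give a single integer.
Answer: 2

Derivation:
Constraint 1 (Y != W) on D(Y)={1,2,3,5} D(W)={1,2,3,4}: no change => not a revision
Constraint 2 (W < Y) on D(W)={1,2,3,4} D(Y)={1,2,3,5}: Y {1,2,3,5}->{2,3,5} => REVISION
Constraint 3 (V < X) on D(V)={1,2,3,4,5} D(X)={1,2,3,4,5}: V {1,2,3,4,5}->{1,2,3,4}; X {1,2,3,4,5}->{2,3,4,5} => REVISION
Constraint 4 (V != X) on D(V)={1,2,3,4} D(X)={2,3,4,5}: no change => not a revision
Total revisions = 2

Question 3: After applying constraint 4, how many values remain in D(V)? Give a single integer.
Constraint 1 (Y != W) on D(Y)={1,2,3,5} D(W)={1,2,3,4}: no change
Constraint 2 (W < Y) on D(W)={1,2,3,4} D(Y)={1,2,3,5}: Y {1,2,3,5}->{2,3,5}
Constraint 3 (V < X) on D(V)={1,2,3,4,5} D(X)={1,2,3,4,5}: V {1,2,3,4,5}->{1,2,3,4}; X {1,2,3,4,5}->{2,3,4,5}
Constraint 4 (V != X) on D(V)={1,2,3,4} D(X)={2,3,4,5}: no change
So after constraint 4: D(V)={1,2,3,4}, size = 4

Answer: 4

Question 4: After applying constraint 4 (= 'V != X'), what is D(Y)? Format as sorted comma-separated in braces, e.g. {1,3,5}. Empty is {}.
Constraint 1 (Y != W) on D(Y)={1,2,3,5} D(W)={1,2,3,4}: no change
Constraint 2 (W < Y) on D(W)={1,2,3,4} D(Y)={1,2,3,5}: Y {1,2,3,5}->{2,3,5}
Constraint 3 (V < X) on D(V)={1,2,3,4,5} D(X)={1,2,3,4,5}: V {1,2,3,4,5}->{1,2,3,4}; X {1,2,3,4,5}->{2,3,4,5}
Constraint 4 (V != X) on D(V)={1,2,3,4} D(X)={2,3,4,5}: no change
So after constraint 4: D(Y) = {2,3,5}

Answer: {2,3,5}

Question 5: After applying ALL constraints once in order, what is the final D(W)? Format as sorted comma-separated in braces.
Constraint 1 (Y != W) on D(Y)={1,2,3,5} D(W)={1,2,3,4}: no change
Constraint 2 (W < Y) on D(W)={1,2,3,4} D(Y)={1,2,3,5}: Y {1,2,3,5}->{2,3,5}
Constraint 3 (V < X) on D(V)={1,2,3,4,5} D(X)={1,2,3,4,5}: V {1,2,3,4,5}->{1,2,3,4}; X {1,2,3,4,5}->{2,3,4,5}
Constraint 4 (V != X) on D(V)={1,2,3,4} D(X)={2,3,4,5}: no change
So after all 4 constraints: D(W) = {1,2,3,4}

Answer: {1,2,3,4}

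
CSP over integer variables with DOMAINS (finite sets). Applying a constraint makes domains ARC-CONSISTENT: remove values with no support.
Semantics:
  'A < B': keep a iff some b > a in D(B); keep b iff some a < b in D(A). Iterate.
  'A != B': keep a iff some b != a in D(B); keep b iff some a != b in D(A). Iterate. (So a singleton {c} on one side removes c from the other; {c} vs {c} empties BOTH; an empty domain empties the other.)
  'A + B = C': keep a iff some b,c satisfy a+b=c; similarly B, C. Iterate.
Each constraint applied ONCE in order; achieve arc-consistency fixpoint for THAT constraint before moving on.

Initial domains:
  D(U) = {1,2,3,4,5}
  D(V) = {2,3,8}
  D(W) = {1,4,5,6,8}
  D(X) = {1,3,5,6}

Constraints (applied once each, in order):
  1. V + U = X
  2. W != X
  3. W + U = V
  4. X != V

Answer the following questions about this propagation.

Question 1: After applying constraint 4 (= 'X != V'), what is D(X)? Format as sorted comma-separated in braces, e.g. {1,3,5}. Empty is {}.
Answer: {3,5,6}

Derivation:
Constraint 1 (V + U = X) on D(V)={2,3,8} D(U)={1,2,3,4,5} D(X)={1,3,5,6}: V {2,3,8}->{2,3}; U {1,2,3,4,5}->{1,2,3,4}; X {1,3,5,6}->{3,5,6}
Constraint 2 (W != X) on D(W)={1,4,5,6,8} D(X)={3,5,6}: no change
Constraint 3 (W + U = V) on D(W)={1,4,5,6,8} D(U)={1,2,3,4} D(V)={2,3}: W {1,4,5,6,8}->{1}; U {1,2,3,4}->{1,2}
Constraint 4 (X != V) on D(X)={3,5,6} D(V)={2,3}: no change
So after constraint 4: D(X) = {3,5,6}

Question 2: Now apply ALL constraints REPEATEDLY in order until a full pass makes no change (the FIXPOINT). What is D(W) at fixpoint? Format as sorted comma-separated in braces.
Answer: {1}

Derivation:
pass 0 (initial): D(W)={1,4,5,6,8}
pass 1: U {1,2,3,4,5}->{1,2}; V {2,3,8}->{2,3}; W {1,4,5,6,8}->{1}; X {1,3,5,6}->{3,5,6}
pass 2: X {3,5,6}->{3,5}
pass 3: no change
Fixpoint after 3 passes: D(W) = {1}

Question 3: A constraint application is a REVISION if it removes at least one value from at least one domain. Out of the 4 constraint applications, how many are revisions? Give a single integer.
Constraint 1 (V + U = X) on D(V)={2,3,8} D(U)={1,2,3,4,5} D(X)={1,3,5,6}: V {2,3,8}->{2,3}; U {1,2,3,4,5}->{1,2,3,4}; X {1,3,5,6}->{3,5,6} => REVISION
Constraint 2 (W != X) on D(W)={1,4,5,6,8} D(X)={3,5,6}: no change => not a revision
Constraint 3 (W + U = V) on D(W)={1,4,5,6,8} D(U)={1,2,3,4} D(V)={2,3}: W {1,4,5,6,8}->{1}; U {1,2,3,4}->{1,2} => REVISION
Constraint 4 (X != V) on D(X)={3,5,6} D(V)={2,3}: no change => not a revision
Total revisions = 2

Answer: 2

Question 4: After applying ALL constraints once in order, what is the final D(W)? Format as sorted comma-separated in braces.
Constraint 1 (V + U = X) on D(V)={2,3,8} D(U)={1,2,3,4,5} D(X)={1,3,5,6}: V {2,3,8}->{2,3}; U {1,2,3,4,5}->{1,2,3,4}; X {1,3,5,6}->{3,5,6}
Constraint 2 (W != X) on D(W)={1,4,5,6,8} D(X)={3,5,6}: no change
Constraint 3 (W + U = V) on D(W)={1,4,5,6,8} D(U)={1,2,3,4} D(V)={2,3}: W {1,4,5,6,8}->{1}; U {1,2,3,4}->{1,2}
Constraint 4 (X != V) on D(X)={3,5,6} D(V)={2,3}: no change
So after all 4 constraints: D(W) = {1}

Answer: {1}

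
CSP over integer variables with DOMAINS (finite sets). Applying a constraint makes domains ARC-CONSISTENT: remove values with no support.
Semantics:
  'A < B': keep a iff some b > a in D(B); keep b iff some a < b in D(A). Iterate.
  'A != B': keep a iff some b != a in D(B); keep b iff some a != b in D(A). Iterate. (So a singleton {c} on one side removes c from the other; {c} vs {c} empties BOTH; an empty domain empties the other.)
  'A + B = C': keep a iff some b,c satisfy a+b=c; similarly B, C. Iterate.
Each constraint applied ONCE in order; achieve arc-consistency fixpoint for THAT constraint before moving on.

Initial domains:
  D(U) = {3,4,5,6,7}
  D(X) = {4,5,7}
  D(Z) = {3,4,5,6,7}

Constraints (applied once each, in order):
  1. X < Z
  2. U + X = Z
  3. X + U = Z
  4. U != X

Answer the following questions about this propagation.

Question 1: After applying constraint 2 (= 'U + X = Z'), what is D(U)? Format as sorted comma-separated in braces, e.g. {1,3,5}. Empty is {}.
Answer: {3}

Derivation:
Constraint 1 (X < Z) on D(X)={4,5,7} D(Z)={3,4,5,6,7}: X {4,5,7}->{4,5}; Z {3,4,5,6,7}->{5,6,7}
Constraint 2 (U + X = Z) on D(U)={3,4,5,6,7} D(X)={4,5} D(Z)={5,6,7}: U {3,4,5,6,7}->{3}; X {4,5}->{4}; Z {5,6,7}->{7}
So after constraint 2: D(U) = {3}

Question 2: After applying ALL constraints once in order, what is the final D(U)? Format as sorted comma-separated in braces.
Constraint 1 (X < Z) on D(X)={4,5,7} D(Z)={3,4,5,6,7}: X {4,5,7}->{4,5}; Z {3,4,5,6,7}->{5,6,7}
Constraint 2 (U + X = Z) on D(U)={3,4,5,6,7} D(X)={4,5} D(Z)={5,6,7}: U {3,4,5,6,7}->{3}; X {4,5}->{4}; Z {5,6,7}->{7}
Constraint 3 (X + U = Z) on D(X)={4} D(U)={3} D(Z)={7}: no change
Constraint 4 (U != X) on D(U)={3} D(X)={4}: no change
So after all 4 constraints: D(U) = {3}

Answer: {3}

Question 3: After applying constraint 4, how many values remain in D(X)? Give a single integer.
Constraint 1 (X < Z) on D(X)={4,5,7} D(Z)={3,4,5,6,7}: X {4,5,7}->{4,5}; Z {3,4,5,6,7}->{5,6,7}
Constraint 2 (U + X = Z) on D(U)={3,4,5,6,7} D(X)={4,5} D(Z)={5,6,7}: U {3,4,5,6,7}->{3}; X {4,5}->{4}; Z {5,6,7}->{7}
Constraint 3 (X + U = Z) on D(X)={4} D(U)={3} D(Z)={7}: no change
Constraint 4 (U != X) on D(U)={3} D(X)={4}: no change
So after constraint 4: D(X)={4}, size = 1

Answer: 1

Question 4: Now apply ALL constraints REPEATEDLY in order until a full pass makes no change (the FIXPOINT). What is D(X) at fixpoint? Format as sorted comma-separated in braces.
pass 0 (initial): D(X)={4,5,7}
pass 1: U {3,4,5,6,7}->{3}; X {4,5,7}->{4}; Z {3,4,5,6,7}->{7}
pass 2: no change
Fixpoint after 2 passes: D(X) = {4}

Answer: {4}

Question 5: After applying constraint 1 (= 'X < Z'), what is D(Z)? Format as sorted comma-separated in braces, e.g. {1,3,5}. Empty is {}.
Constraint 1 (X < Z) on D(X)={4,5,7} D(Z)={3,4,5,6,7}: X {4,5,7}->{4,5}; Z {3,4,5,6,7}->{5,6,7}
So after constraint 1: D(Z) = {5,6,7}

Answer: {5,6,7}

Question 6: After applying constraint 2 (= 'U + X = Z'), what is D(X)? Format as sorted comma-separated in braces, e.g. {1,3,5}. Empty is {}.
Constraint 1 (X < Z) on D(X)={4,5,7} D(Z)={3,4,5,6,7}: X {4,5,7}->{4,5}; Z {3,4,5,6,7}->{5,6,7}
Constraint 2 (U + X = Z) on D(U)={3,4,5,6,7} D(X)={4,5} D(Z)={5,6,7}: U {3,4,5,6,7}->{3}; X {4,5}->{4}; Z {5,6,7}->{7}
So after constraint 2: D(X) = {4}

Answer: {4}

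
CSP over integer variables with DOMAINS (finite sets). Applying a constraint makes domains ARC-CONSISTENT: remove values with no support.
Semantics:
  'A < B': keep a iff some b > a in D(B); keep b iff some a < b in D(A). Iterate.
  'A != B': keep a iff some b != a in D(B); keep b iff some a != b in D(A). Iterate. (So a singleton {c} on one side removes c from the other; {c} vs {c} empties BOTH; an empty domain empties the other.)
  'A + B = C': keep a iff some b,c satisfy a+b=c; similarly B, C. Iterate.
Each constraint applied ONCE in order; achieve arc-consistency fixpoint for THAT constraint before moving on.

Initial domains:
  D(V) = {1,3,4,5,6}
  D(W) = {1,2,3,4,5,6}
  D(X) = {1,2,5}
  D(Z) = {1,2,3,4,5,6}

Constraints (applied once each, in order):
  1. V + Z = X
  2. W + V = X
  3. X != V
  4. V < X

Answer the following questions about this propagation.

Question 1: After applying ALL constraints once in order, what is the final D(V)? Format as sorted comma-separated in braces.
Answer: {1,3,4}

Derivation:
Constraint 1 (V + Z = X) on D(V)={1,3,4,5,6} D(Z)={1,2,3,4,5,6} D(X)={1,2,5}: V {1,3,4,5,6}->{1,3,4}; Z {1,2,3,4,5,6}->{1,2,4}; X {1,2,5}->{2,5}
Constraint 2 (W + V = X) on D(W)={1,2,3,4,5,6} D(V)={1,3,4} D(X)={2,5}: W {1,2,3,4,5,6}->{1,2,4}
Constraint 3 (X != V) on D(X)={2,5} D(V)={1,3,4}: no change
Constraint 4 (V < X) on D(V)={1,3,4} D(X)={2,5}: no change
So after all 4 constraints: D(V) = {1,3,4}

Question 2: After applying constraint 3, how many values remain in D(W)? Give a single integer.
Answer: 3

Derivation:
Constraint 1 (V + Z = X) on D(V)={1,3,4,5,6} D(Z)={1,2,3,4,5,6} D(X)={1,2,5}: V {1,3,4,5,6}->{1,3,4}; Z {1,2,3,4,5,6}->{1,2,4}; X {1,2,5}->{2,5}
Constraint 2 (W + V = X) on D(W)={1,2,3,4,5,6} D(V)={1,3,4} D(X)={2,5}: W {1,2,3,4,5,6}->{1,2,4}
Constraint 3 (X != V) on D(X)={2,5} D(V)={1,3,4}: no change
So after constraint 3: D(W)={1,2,4}, size = 3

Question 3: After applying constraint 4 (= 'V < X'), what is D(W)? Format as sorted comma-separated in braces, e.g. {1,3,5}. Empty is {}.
Answer: {1,2,4}

Derivation:
Constraint 1 (V + Z = X) on D(V)={1,3,4,5,6} D(Z)={1,2,3,4,5,6} D(X)={1,2,5}: V {1,3,4,5,6}->{1,3,4}; Z {1,2,3,4,5,6}->{1,2,4}; X {1,2,5}->{2,5}
Constraint 2 (W + V = X) on D(W)={1,2,3,4,5,6} D(V)={1,3,4} D(X)={2,5}: W {1,2,3,4,5,6}->{1,2,4}
Constraint 3 (X != V) on D(X)={2,5} D(V)={1,3,4}: no change
Constraint 4 (V < X) on D(V)={1,3,4} D(X)={2,5}: no change
So after constraint 4: D(W) = {1,2,4}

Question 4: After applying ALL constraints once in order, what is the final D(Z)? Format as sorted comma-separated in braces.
Constraint 1 (V + Z = X) on D(V)={1,3,4,5,6} D(Z)={1,2,3,4,5,6} D(X)={1,2,5}: V {1,3,4,5,6}->{1,3,4}; Z {1,2,3,4,5,6}->{1,2,4}; X {1,2,5}->{2,5}
Constraint 2 (W + V = X) on D(W)={1,2,3,4,5,6} D(V)={1,3,4} D(X)={2,5}: W {1,2,3,4,5,6}->{1,2,4}
Constraint 3 (X != V) on D(X)={2,5} D(V)={1,3,4}: no change
Constraint 4 (V < X) on D(V)={1,3,4} D(X)={2,5}: no change
So after all 4 constraints: D(Z) = {1,2,4}

Answer: {1,2,4}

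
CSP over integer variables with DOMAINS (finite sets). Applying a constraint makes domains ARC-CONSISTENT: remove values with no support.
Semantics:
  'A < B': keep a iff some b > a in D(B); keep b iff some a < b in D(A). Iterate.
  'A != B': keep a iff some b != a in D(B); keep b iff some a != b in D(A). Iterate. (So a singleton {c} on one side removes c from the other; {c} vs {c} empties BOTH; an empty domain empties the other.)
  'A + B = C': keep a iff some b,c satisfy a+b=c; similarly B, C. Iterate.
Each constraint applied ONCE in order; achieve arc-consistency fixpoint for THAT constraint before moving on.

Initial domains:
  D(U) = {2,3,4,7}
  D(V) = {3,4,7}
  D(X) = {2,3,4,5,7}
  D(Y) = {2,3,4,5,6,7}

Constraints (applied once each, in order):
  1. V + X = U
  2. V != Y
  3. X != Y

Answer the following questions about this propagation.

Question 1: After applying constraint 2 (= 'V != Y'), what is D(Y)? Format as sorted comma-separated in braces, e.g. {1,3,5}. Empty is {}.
Constraint 1 (V + X = U) on D(V)={3,4,7} D(X)={2,3,4,5,7} D(U)={2,3,4,7}: V {3,4,7}->{3,4}; X {2,3,4,5,7}->{3,4}; U {2,3,4,7}->{7}
Constraint 2 (V != Y) on D(V)={3,4} D(Y)={2,3,4,5,6,7}: no change
So after constraint 2: D(Y) = {2,3,4,5,6,7}

Answer: {2,3,4,5,6,7}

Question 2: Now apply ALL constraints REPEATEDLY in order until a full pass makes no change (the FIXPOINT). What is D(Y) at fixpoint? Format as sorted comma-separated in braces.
pass 0 (initial): D(Y)={2,3,4,5,6,7}
pass 1: U {2,3,4,7}->{7}; V {3,4,7}->{3,4}; X {2,3,4,5,7}->{3,4}
pass 2: no change
Fixpoint after 2 passes: D(Y) = {2,3,4,5,6,7}

Answer: {2,3,4,5,6,7}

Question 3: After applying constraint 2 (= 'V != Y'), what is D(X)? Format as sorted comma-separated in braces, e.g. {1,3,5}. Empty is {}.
Constraint 1 (V + X = U) on D(V)={3,4,7} D(X)={2,3,4,5,7} D(U)={2,3,4,7}: V {3,4,7}->{3,4}; X {2,3,4,5,7}->{3,4}; U {2,3,4,7}->{7}
Constraint 2 (V != Y) on D(V)={3,4} D(Y)={2,3,4,5,6,7}: no change
So after constraint 2: D(X) = {3,4}

Answer: {3,4}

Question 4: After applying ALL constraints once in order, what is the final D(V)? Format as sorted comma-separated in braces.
Answer: {3,4}

Derivation:
Constraint 1 (V + X = U) on D(V)={3,4,7} D(X)={2,3,4,5,7} D(U)={2,3,4,7}: V {3,4,7}->{3,4}; X {2,3,4,5,7}->{3,4}; U {2,3,4,7}->{7}
Constraint 2 (V != Y) on D(V)={3,4} D(Y)={2,3,4,5,6,7}: no change
Constraint 3 (X != Y) on D(X)={3,4} D(Y)={2,3,4,5,6,7}: no change
So after all 3 constraints: D(V) = {3,4}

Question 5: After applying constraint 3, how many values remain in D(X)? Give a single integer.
Answer: 2

Derivation:
Constraint 1 (V + X = U) on D(V)={3,4,7} D(X)={2,3,4,5,7} D(U)={2,3,4,7}: V {3,4,7}->{3,4}; X {2,3,4,5,7}->{3,4}; U {2,3,4,7}->{7}
Constraint 2 (V != Y) on D(V)={3,4} D(Y)={2,3,4,5,6,7}: no change
Constraint 3 (X != Y) on D(X)={3,4} D(Y)={2,3,4,5,6,7}: no change
So after constraint 3: D(X)={3,4}, size = 2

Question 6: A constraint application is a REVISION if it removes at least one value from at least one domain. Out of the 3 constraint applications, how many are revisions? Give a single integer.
Constraint 1 (V + X = U) on D(V)={3,4,7} D(X)={2,3,4,5,7} D(U)={2,3,4,7}: V {3,4,7}->{3,4}; X {2,3,4,5,7}->{3,4}; U {2,3,4,7}->{7} => REVISION
Constraint 2 (V != Y) on D(V)={3,4} D(Y)={2,3,4,5,6,7}: no change => not a revision
Constraint 3 (X != Y) on D(X)={3,4} D(Y)={2,3,4,5,6,7}: no change => not a revision
Total revisions = 1

Answer: 1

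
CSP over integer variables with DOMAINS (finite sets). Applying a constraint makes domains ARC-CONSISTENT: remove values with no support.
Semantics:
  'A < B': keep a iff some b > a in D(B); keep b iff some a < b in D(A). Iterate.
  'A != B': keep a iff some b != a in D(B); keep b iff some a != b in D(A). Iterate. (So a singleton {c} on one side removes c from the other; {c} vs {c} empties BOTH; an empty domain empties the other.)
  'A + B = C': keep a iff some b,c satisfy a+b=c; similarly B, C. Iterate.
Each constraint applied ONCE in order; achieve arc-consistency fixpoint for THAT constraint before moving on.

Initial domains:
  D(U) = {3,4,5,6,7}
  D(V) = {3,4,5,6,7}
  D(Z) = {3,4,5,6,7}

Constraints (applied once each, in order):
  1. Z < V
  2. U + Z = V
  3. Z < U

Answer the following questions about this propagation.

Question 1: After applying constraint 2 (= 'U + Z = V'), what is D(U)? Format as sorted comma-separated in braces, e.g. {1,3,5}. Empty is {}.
Constraint 1 (Z < V) on D(Z)={3,4,5,6,7} D(V)={3,4,5,6,7}: Z {3,4,5,6,7}->{3,4,5,6}; V {3,4,5,6,7}->{4,5,6,7}
Constraint 2 (U + Z = V) on D(U)={3,4,5,6,7} D(Z)={3,4,5,6} D(V)={4,5,6,7}: U {3,4,5,6,7}->{3,4}; Z {3,4,5,6}->{3,4}; V {4,5,6,7}->{6,7}
So after constraint 2: D(U) = {3,4}

Answer: {3,4}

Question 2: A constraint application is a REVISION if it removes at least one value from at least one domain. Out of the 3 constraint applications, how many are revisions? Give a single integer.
Answer: 3

Derivation:
Constraint 1 (Z < V) on D(Z)={3,4,5,6,7} D(V)={3,4,5,6,7}: Z {3,4,5,6,7}->{3,4,5,6}; V {3,4,5,6,7}->{4,5,6,7} => REVISION
Constraint 2 (U + Z = V) on D(U)={3,4,5,6,7} D(Z)={3,4,5,6} D(V)={4,5,6,7}: U {3,4,5,6,7}->{3,4}; Z {3,4,5,6}->{3,4}; V {4,5,6,7}->{6,7} => REVISION
Constraint 3 (Z < U) on D(Z)={3,4} D(U)={3,4}: Z {3,4}->{3}; U {3,4}->{4} => REVISION
Total revisions = 3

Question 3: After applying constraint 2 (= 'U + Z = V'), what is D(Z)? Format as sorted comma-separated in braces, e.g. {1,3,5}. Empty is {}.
Constraint 1 (Z < V) on D(Z)={3,4,5,6,7} D(V)={3,4,5,6,7}: Z {3,4,5,6,7}->{3,4,5,6}; V {3,4,5,6,7}->{4,5,6,7}
Constraint 2 (U + Z = V) on D(U)={3,4,5,6,7} D(Z)={3,4,5,6} D(V)={4,5,6,7}: U {3,4,5,6,7}->{3,4}; Z {3,4,5,6}->{3,4}; V {4,5,6,7}->{6,7}
So after constraint 2: D(Z) = {3,4}

Answer: {3,4}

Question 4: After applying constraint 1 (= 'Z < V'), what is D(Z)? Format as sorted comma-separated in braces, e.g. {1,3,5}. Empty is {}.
Constraint 1 (Z < V) on D(Z)={3,4,5,6,7} D(V)={3,4,5,6,7}: Z {3,4,5,6,7}->{3,4,5,6}; V {3,4,5,6,7}->{4,5,6,7}
So after constraint 1: D(Z) = {3,4,5,6}

Answer: {3,4,5,6}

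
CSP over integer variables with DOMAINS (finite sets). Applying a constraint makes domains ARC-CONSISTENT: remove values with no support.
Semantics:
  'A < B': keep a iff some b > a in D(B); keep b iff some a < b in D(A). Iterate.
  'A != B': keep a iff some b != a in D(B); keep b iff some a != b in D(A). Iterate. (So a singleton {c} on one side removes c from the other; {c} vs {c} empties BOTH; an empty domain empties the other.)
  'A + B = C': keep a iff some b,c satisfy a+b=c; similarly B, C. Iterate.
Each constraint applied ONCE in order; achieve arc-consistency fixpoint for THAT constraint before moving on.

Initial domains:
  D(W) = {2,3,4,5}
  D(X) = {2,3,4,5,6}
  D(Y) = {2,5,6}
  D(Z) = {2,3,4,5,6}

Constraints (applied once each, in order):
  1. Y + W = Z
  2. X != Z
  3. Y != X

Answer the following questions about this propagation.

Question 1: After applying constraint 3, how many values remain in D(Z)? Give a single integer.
Constraint 1 (Y + W = Z) on D(Y)={2,5,6} D(W)={2,3,4,5} D(Z)={2,3,4,5,6}: Y {2,5,6}->{2}; W {2,3,4,5}->{2,3,4}; Z {2,3,4,5,6}->{4,5,6}
Constraint 2 (X != Z) on D(X)={2,3,4,5,6} D(Z)={4,5,6}: no change
Constraint 3 (Y != X) on D(Y)={2} D(X)={2,3,4,5,6}: X {2,3,4,5,6}->{3,4,5,6}
So after constraint 3: D(Z)={4,5,6}, size = 3

Answer: 3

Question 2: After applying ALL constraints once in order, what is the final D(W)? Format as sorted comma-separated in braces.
Constraint 1 (Y + W = Z) on D(Y)={2,5,6} D(W)={2,3,4,5} D(Z)={2,3,4,5,6}: Y {2,5,6}->{2}; W {2,3,4,5}->{2,3,4}; Z {2,3,4,5,6}->{4,5,6}
Constraint 2 (X != Z) on D(X)={2,3,4,5,6} D(Z)={4,5,6}: no change
Constraint 3 (Y != X) on D(Y)={2} D(X)={2,3,4,5,6}: X {2,3,4,5,6}->{3,4,5,6}
So after all 3 constraints: D(W) = {2,3,4}

Answer: {2,3,4}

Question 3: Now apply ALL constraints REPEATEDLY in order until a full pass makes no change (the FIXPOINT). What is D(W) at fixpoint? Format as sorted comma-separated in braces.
pass 0 (initial): D(W)={2,3,4,5}
pass 1: W {2,3,4,5}->{2,3,4}; X {2,3,4,5,6}->{3,4,5,6}; Y {2,5,6}->{2}; Z {2,3,4,5,6}->{4,5,6}
pass 2: no change
Fixpoint after 2 passes: D(W) = {2,3,4}

Answer: {2,3,4}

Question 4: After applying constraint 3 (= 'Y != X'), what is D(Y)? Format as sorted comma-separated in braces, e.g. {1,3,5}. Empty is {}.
Answer: {2}

Derivation:
Constraint 1 (Y + W = Z) on D(Y)={2,5,6} D(W)={2,3,4,5} D(Z)={2,3,4,5,6}: Y {2,5,6}->{2}; W {2,3,4,5}->{2,3,4}; Z {2,3,4,5,6}->{4,5,6}
Constraint 2 (X != Z) on D(X)={2,3,4,5,6} D(Z)={4,5,6}: no change
Constraint 3 (Y != X) on D(Y)={2} D(X)={2,3,4,5,6}: X {2,3,4,5,6}->{3,4,5,6}
So after constraint 3: D(Y) = {2}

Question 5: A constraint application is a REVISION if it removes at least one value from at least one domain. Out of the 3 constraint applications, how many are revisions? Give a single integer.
Answer: 2

Derivation:
Constraint 1 (Y + W = Z) on D(Y)={2,5,6} D(W)={2,3,4,5} D(Z)={2,3,4,5,6}: Y {2,5,6}->{2}; W {2,3,4,5}->{2,3,4}; Z {2,3,4,5,6}->{4,5,6} => REVISION
Constraint 2 (X != Z) on D(X)={2,3,4,5,6} D(Z)={4,5,6}: no change => not a revision
Constraint 3 (Y != X) on D(Y)={2} D(X)={2,3,4,5,6}: X {2,3,4,5,6}->{3,4,5,6} => REVISION
Total revisions = 2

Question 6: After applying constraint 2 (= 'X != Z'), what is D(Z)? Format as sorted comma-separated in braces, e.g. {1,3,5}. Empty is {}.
Constraint 1 (Y + W = Z) on D(Y)={2,5,6} D(W)={2,3,4,5} D(Z)={2,3,4,5,6}: Y {2,5,6}->{2}; W {2,3,4,5}->{2,3,4}; Z {2,3,4,5,6}->{4,5,6}
Constraint 2 (X != Z) on D(X)={2,3,4,5,6} D(Z)={4,5,6}: no change
So after constraint 2: D(Z) = {4,5,6}

Answer: {4,5,6}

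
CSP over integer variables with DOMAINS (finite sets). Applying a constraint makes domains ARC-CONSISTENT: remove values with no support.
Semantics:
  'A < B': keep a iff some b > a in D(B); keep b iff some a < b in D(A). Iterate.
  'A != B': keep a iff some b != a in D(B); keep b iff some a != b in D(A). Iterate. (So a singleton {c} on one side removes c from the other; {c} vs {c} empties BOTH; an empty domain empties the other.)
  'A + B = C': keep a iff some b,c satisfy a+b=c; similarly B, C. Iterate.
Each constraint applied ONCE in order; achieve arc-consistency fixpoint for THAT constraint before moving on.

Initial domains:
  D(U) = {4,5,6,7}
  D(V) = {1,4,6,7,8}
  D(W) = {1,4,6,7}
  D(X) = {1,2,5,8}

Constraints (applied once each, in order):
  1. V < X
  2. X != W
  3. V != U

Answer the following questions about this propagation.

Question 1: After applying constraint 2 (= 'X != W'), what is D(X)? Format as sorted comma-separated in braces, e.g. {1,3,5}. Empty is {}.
Constraint 1 (V < X) on D(V)={1,4,6,7,8} D(X)={1,2,5,8}: V {1,4,6,7,8}->{1,4,6,7}; X {1,2,5,8}->{2,5,8}
Constraint 2 (X != W) on D(X)={2,5,8} D(W)={1,4,6,7}: no change
So after constraint 2: D(X) = {2,5,8}

Answer: {2,5,8}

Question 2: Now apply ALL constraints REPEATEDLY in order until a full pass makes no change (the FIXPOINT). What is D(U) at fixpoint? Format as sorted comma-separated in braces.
Answer: {4,5,6,7}

Derivation:
pass 0 (initial): D(U)={4,5,6,7}
pass 1: V {1,4,6,7,8}->{1,4,6,7}; X {1,2,5,8}->{2,5,8}
pass 2: no change
Fixpoint after 2 passes: D(U) = {4,5,6,7}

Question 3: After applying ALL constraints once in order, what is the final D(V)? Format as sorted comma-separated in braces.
Answer: {1,4,6,7}

Derivation:
Constraint 1 (V < X) on D(V)={1,4,6,7,8} D(X)={1,2,5,8}: V {1,4,6,7,8}->{1,4,6,7}; X {1,2,5,8}->{2,5,8}
Constraint 2 (X != W) on D(X)={2,5,8} D(W)={1,4,6,7}: no change
Constraint 3 (V != U) on D(V)={1,4,6,7} D(U)={4,5,6,7}: no change
So after all 3 constraints: D(V) = {1,4,6,7}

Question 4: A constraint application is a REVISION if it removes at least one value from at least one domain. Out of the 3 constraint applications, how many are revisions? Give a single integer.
Constraint 1 (V < X) on D(V)={1,4,6,7,8} D(X)={1,2,5,8}: V {1,4,6,7,8}->{1,4,6,7}; X {1,2,5,8}->{2,5,8} => REVISION
Constraint 2 (X != W) on D(X)={2,5,8} D(W)={1,4,6,7}: no change => not a revision
Constraint 3 (V != U) on D(V)={1,4,6,7} D(U)={4,5,6,7}: no change => not a revision
Total revisions = 1

Answer: 1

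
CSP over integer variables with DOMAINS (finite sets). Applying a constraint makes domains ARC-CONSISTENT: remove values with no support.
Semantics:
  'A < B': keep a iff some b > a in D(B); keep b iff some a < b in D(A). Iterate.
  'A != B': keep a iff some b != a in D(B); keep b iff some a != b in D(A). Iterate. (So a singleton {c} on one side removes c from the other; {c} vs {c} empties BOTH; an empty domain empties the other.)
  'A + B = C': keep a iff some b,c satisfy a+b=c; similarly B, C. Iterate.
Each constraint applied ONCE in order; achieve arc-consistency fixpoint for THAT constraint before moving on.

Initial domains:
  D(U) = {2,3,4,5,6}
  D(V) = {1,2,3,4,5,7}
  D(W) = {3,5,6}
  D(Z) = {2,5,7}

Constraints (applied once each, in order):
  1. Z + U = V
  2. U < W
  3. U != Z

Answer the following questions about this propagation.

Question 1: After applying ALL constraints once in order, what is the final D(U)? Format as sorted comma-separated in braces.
Constraint 1 (Z + U = V) on D(Z)={2,5,7} D(U)={2,3,4,5,6} D(V)={1,2,3,4,5,7}: Z {2,5,7}->{2,5}; U {2,3,4,5,6}->{2,3,5}; V {1,2,3,4,5,7}->{4,5,7}
Constraint 2 (U < W) on D(U)={2,3,5} D(W)={3,5,6}: no change
Constraint 3 (U != Z) on D(U)={2,3,5} D(Z)={2,5}: no change
So after all 3 constraints: D(U) = {2,3,5}

Answer: {2,3,5}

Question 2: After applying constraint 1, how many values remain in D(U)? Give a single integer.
Answer: 3

Derivation:
Constraint 1 (Z + U = V) on D(Z)={2,5,7} D(U)={2,3,4,5,6} D(V)={1,2,3,4,5,7}: Z {2,5,7}->{2,5}; U {2,3,4,5,6}->{2,3,5}; V {1,2,3,4,5,7}->{4,5,7}
So after constraint 1: D(U)={2,3,5}, size = 3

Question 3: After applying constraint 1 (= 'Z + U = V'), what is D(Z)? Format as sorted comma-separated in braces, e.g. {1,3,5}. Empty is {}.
Constraint 1 (Z + U = V) on D(Z)={2,5,7} D(U)={2,3,4,5,6} D(V)={1,2,3,4,5,7}: Z {2,5,7}->{2,5}; U {2,3,4,5,6}->{2,3,5}; V {1,2,3,4,5,7}->{4,5,7}
So after constraint 1: D(Z) = {2,5}

Answer: {2,5}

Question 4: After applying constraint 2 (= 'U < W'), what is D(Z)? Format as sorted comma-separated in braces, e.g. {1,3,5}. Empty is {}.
Constraint 1 (Z + U = V) on D(Z)={2,5,7} D(U)={2,3,4,5,6} D(V)={1,2,3,4,5,7}: Z {2,5,7}->{2,5}; U {2,3,4,5,6}->{2,3,5}; V {1,2,3,4,5,7}->{4,5,7}
Constraint 2 (U < W) on D(U)={2,3,5} D(W)={3,5,6}: no change
So after constraint 2: D(Z) = {2,5}

Answer: {2,5}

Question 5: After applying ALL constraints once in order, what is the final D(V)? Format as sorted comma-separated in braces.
Constraint 1 (Z + U = V) on D(Z)={2,5,7} D(U)={2,3,4,5,6} D(V)={1,2,3,4,5,7}: Z {2,5,7}->{2,5}; U {2,3,4,5,6}->{2,3,5}; V {1,2,3,4,5,7}->{4,5,7}
Constraint 2 (U < W) on D(U)={2,3,5} D(W)={3,5,6}: no change
Constraint 3 (U != Z) on D(U)={2,3,5} D(Z)={2,5}: no change
So after all 3 constraints: D(V) = {4,5,7}

Answer: {4,5,7}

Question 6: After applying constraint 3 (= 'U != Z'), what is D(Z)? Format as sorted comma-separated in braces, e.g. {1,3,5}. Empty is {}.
Answer: {2,5}

Derivation:
Constraint 1 (Z + U = V) on D(Z)={2,5,7} D(U)={2,3,4,5,6} D(V)={1,2,3,4,5,7}: Z {2,5,7}->{2,5}; U {2,3,4,5,6}->{2,3,5}; V {1,2,3,4,5,7}->{4,5,7}
Constraint 2 (U < W) on D(U)={2,3,5} D(W)={3,5,6}: no change
Constraint 3 (U != Z) on D(U)={2,3,5} D(Z)={2,5}: no change
So after constraint 3: D(Z) = {2,5}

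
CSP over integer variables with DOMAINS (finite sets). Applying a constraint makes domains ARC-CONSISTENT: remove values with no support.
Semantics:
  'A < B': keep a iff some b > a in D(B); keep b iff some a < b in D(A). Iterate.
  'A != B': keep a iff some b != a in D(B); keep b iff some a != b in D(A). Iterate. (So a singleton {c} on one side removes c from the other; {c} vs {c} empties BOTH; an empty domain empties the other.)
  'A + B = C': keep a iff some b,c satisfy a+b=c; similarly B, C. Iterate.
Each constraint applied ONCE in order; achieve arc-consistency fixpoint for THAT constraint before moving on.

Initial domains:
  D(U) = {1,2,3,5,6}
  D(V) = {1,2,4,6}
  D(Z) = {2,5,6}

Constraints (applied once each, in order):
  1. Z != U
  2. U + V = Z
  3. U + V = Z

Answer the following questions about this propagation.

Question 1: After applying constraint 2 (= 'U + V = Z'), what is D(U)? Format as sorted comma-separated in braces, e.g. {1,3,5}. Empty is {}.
Answer: {1,2,3,5}

Derivation:
Constraint 1 (Z != U) on D(Z)={2,5,6} D(U)={1,2,3,5,6}: no change
Constraint 2 (U + V = Z) on D(U)={1,2,3,5,6} D(V)={1,2,4,6} D(Z)={2,5,6}: U {1,2,3,5,6}->{1,2,3,5}; V {1,2,4,6}->{1,2,4}
So after constraint 2: D(U) = {1,2,3,5}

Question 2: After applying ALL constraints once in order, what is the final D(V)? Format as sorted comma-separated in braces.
Answer: {1,2,4}

Derivation:
Constraint 1 (Z != U) on D(Z)={2,5,6} D(U)={1,2,3,5,6}: no change
Constraint 2 (U + V = Z) on D(U)={1,2,3,5,6} D(V)={1,2,4,6} D(Z)={2,5,6}: U {1,2,3,5,6}->{1,2,3,5}; V {1,2,4,6}->{1,2,4}
Constraint 3 (U + V = Z) on D(U)={1,2,3,5} D(V)={1,2,4} D(Z)={2,5,6}: no change
So after all 3 constraints: D(V) = {1,2,4}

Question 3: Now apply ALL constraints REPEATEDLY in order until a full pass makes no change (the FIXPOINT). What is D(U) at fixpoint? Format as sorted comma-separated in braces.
pass 0 (initial): D(U)={1,2,3,5,6}
pass 1: U {1,2,3,5,6}->{1,2,3,5}; V {1,2,4,6}->{1,2,4}
pass 2: no change
Fixpoint after 2 passes: D(U) = {1,2,3,5}

Answer: {1,2,3,5}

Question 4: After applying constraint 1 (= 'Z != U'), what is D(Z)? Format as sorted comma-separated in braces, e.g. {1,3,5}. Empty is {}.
Answer: {2,5,6}

Derivation:
Constraint 1 (Z != U) on D(Z)={2,5,6} D(U)={1,2,3,5,6}: no change
So after constraint 1: D(Z) = {2,5,6}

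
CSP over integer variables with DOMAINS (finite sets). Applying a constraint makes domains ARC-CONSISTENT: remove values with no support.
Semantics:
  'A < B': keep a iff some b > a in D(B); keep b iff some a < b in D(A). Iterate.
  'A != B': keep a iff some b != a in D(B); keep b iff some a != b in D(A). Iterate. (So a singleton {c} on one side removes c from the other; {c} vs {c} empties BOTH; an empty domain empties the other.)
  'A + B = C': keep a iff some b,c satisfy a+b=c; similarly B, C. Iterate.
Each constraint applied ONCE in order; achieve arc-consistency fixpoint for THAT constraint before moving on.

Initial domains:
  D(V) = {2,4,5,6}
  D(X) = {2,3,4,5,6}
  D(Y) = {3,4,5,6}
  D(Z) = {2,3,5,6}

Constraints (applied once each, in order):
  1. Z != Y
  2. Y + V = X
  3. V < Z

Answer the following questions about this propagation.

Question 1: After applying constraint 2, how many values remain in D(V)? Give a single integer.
Answer: 1

Derivation:
Constraint 1 (Z != Y) on D(Z)={2,3,5,6} D(Y)={3,4,5,6}: no change
Constraint 2 (Y + V = X) on D(Y)={3,4,5,6} D(V)={2,4,5,6} D(X)={2,3,4,5,6}: Y {3,4,5,6}->{3,4}; V {2,4,5,6}->{2}; X {2,3,4,5,6}->{5,6}
So after constraint 2: D(V)={2}, size = 1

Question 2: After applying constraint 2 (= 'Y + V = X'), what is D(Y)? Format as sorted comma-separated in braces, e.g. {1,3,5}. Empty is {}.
Answer: {3,4}

Derivation:
Constraint 1 (Z != Y) on D(Z)={2,3,5,6} D(Y)={3,4,5,6}: no change
Constraint 2 (Y + V = X) on D(Y)={3,4,5,6} D(V)={2,4,5,6} D(X)={2,3,4,5,6}: Y {3,4,5,6}->{3,4}; V {2,4,5,6}->{2}; X {2,3,4,5,6}->{5,6}
So after constraint 2: D(Y) = {3,4}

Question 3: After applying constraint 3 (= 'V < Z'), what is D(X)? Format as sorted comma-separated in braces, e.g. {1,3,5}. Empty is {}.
Answer: {5,6}

Derivation:
Constraint 1 (Z != Y) on D(Z)={2,3,5,6} D(Y)={3,4,5,6}: no change
Constraint 2 (Y + V = X) on D(Y)={3,4,5,6} D(V)={2,4,5,6} D(X)={2,3,4,5,6}: Y {3,4,5,6}->{3,4}; V {2,4,5,6}->{2}; X {2,3,4,5,6}->{5,6}
Constraint 3 (V < Z) on D(V)={2} D(Z)={2,3,5,6}: Z {2,3,5,6}->{3,5,6}
So after constraint 3: D(X) = {5,6}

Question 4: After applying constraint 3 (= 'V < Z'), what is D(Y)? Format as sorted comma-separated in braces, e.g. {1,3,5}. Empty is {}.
Constraint 1 (Z != Y) on D(Z)={2,3,5,6} D(Y)={3,4,5,6}: no change
Constraint 2 (Y + V = X) on D(Y)={3,4,5,6} D(V)={2,4,5,6} D(X)={2,3,4,5,6}: Y {3,4,5,6}->{3,4}; V {2,4,5,6}->{2}; X {2,3,4,5,6}->{5,6}
Constraint 3 (V < Z) on D(V)={2} D(Z)={2,3,5,6}: Z {2,3,5,6}->{3,5,6}
So after constraint 3: D(Y) = {3,4}

Answer: {3,4}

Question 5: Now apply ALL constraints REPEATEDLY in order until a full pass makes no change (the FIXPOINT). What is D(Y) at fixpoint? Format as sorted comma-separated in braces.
Answer: {3,4}

Derivation:
pass 0 (initial): D(Y)={3,4,5,6}
pass 1: V {2,4,5,6}->{2}; X {2,3,4,5,6}->{5,6}; Y {3,4,5,6}->{3,4}; Z {2,3,5,6}->{3,5,6}
pass 2: no change
Fixpoint after 2 passes: D(Y) = {3,4}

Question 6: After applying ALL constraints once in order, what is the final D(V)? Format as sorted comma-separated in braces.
Constraint 1 (Z != Y) on D(Z)={2,3,5,6} D(Y)={3,4,5,6}: no change
Constraint 2 (Y + V = X) on D(Y)={3,4,5,6} D(V)={2,4,5,6} D(X)={2,3,4,5,6}: Y {3,4,5,6}->{3,4}; V {2,4,5,6}->{2}; X {2,3,4,5,6}->{5,6}
Constraint 3 (V < Z) on D(V)={2} D(Z)={2,3,5,6}: Z {2,3,5,6}->{3,5,6}
So after all 3 constraints: D(V) = {2}

Answer: {2}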